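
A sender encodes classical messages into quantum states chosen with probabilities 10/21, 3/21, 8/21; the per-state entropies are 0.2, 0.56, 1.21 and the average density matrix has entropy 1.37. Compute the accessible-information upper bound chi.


chi = S(rho) - sum_i p_i * S(rho_i)
Weighted entropy = 10/21 * 0.2 + 3/21 * 0.56 + 8/21 * 1.21
= 0.6362
chi = 1.37 - 0.6362
= 0.7338

0.7338


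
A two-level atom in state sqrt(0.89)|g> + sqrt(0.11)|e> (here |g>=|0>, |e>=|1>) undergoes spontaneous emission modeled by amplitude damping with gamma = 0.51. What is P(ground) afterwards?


For amplitude damping with parameter gamma on state sqrt(a)|0> + sqrt(b)|1>:
alpha^2 = 0.89, beta^2 = 0.11
P(|0>) = alpha^2 + gamma * beta^2
= 0.89 + 0.51 * 0.11
= 0.89 + 0.0561
= 0.9461

0.9461


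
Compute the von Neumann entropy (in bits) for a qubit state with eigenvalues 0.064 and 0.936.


S = -p*log2(p) - (1-p)*log2(1-p)
p = 0.0640, 1-p = 0.9360
= -0.0640 * log2(0.0640) - 0.9360 * log2(0.9360)
= -(-0.2538) - (-0.0893)
= 0.3431

0.3431


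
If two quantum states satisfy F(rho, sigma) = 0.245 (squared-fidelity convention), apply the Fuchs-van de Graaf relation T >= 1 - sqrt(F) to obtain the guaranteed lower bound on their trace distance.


Fuchs-van de Graaf (squared-fidelity convention): 1 - sqrt(F) <= T <= sqrt(1 - F).
Lower bound: T >= 1 - sqrt(F)
sqrt(F) = sqrt(0.245) = 0.4950
T >= 1 - 0.4950
T >= 0.5050

0.5050


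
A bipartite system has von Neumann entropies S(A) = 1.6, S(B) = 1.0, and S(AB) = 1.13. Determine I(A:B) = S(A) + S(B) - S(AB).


I(A:B) = S(A) + S(B) - S(AB)
= 1.6 + 1.0 - 1.13
= 1.4700

1.4700


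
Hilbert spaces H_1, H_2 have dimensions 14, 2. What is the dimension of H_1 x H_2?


dim(H_1 x H_2) = 14 * 2
= 28

28


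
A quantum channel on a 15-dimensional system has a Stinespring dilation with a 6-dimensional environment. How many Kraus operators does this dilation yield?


Tracing out the environment in an orthonormal basis {|i>_E} gives Kraus operators K_i = <i|_E U |0>_E.
Number of Kraus operators = dim(H_env) = d_env
= 6

6


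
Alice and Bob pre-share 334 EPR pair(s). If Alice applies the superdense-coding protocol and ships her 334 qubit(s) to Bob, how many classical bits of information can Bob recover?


Superdense coding allows 2 classical bits per shared entangled pair.
334 pair(s) -> 2 * 334 = 668 classical bits

668


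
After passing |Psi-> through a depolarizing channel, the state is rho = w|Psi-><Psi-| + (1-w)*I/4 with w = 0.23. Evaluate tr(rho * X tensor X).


|Psi-> = (|01> - |10>)/sqrt(2)
For the pure Bell state, <X_A X_B> = -1 (Bell-state Pauli correlator).
The maximally-mixed part I/4 has tr(I/4 * P tensor P) = 0 for any traceless Pauli P.
So <X_A X_B>_rho = w * (-1) + (1 - w) * 0
= 0.23 * (-1)
= -0.2300

-0.2300


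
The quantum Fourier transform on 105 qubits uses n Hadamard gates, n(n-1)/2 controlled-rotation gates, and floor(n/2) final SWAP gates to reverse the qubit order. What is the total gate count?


Hadamard gates: 105
Controlled rotations: n*(n-1)/2 = 105*104/2 = 5460
SWAP gates: floor(n/2) = floor(105/2) = 52
Total = 105 + 5460 + 52
= 5617

5617


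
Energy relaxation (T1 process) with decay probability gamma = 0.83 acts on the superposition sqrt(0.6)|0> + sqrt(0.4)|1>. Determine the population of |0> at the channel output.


For amplitude damping with parameter gamma on state sqrt(a)|0> + sqrt(b)|1>:
alpha^2 = 0.6, beta^2 = 0.4
P(|0>) = alpha^2 + gamma * beta^2
= 0.6 + 0.83 * 0.4
= 0.6 + 0.3320
= 0.9320

0.9320


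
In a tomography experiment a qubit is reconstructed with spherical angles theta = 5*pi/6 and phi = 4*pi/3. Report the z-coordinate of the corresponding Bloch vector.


theta = 2.6180, phi = 4.1888
r_z = cos(theta) = -0.8660

-0.8660


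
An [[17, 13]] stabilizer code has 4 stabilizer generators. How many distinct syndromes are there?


Each stabilizer generator gives a binary (+1 or -1) measurement outcome.
With 4 independent generators:
Total syndromes = 2^4
= 16

16


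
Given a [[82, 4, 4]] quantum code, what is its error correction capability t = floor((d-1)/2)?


Code parameters: [[82, 4, 4]], distance d = 4.
Number of correctable errors = floor((d-1)/2)
= floor((4 - 1)/2)
= floor(3/2)
= 1

1


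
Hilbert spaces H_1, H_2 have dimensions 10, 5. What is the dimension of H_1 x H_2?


dim(H_1 x H_2) = 10 * 5
= 50

50


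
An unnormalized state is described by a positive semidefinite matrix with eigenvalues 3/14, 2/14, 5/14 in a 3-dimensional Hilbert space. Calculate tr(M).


tr(M) = sum of eigenvalues
= 3/14 + 2/14 + 5/14
= 10/14
= 0.7143

0.7143


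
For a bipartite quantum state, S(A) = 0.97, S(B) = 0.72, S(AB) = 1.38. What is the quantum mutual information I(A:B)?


I(A:B) = S(A) + S(B) - S(AB)
= 0.97 + 0.72 - 1.38
= 0.3100

0.3100


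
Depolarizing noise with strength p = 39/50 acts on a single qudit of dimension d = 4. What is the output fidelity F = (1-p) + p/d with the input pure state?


F = (1-p) + p/d
= (1 - 0.7800) + 0.7800/4
= 0.2200 + 0.1950
= 0.4150

0.4150


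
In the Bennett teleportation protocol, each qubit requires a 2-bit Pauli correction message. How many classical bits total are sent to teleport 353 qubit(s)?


Quantum teleportation requires 2 classical bits per qubit teleported.
353 qubit(s) -> 2 * 353 = 706 classical bits

706


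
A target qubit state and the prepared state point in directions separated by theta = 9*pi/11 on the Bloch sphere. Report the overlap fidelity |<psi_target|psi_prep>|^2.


For states separated by angle theta on Bloch sphere:
F = cos^2(theta/2)
theta = 9*pi/11 = 2.5704
theta/2 = 1.2852
cos(theta/2) = 0.2817
F = 0.0794

0.0794


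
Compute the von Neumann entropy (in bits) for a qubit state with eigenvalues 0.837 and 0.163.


S = -p*log2(p) - (1-p)*log2(1-p)
p = 0.8370, 1-p = 0.1630
= -0.8370 * log2(0.8370) - 0.1630 * log2(0.1630)
= -(-0.2149) - (-0.4266)
= 0.6414

0.6414


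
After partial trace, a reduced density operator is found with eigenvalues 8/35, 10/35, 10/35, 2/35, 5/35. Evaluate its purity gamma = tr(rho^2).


tr(rho^2) = sum of eigenvalues squared
= (8/35)^2 + (10/35)^2 + (10/35)^2 + (2/35)^2 + (5/35)^2
= (64 + 100 + 100 + 4 + 25) / 1225
= 293/1225
= 0.2392

0.2392


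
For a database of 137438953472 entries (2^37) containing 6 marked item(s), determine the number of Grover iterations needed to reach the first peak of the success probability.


After j Grover iterations the success probability is P(j) = sin^2((2j+1)*theta), where sin(theta) = sqrt(k/N).
N = 2^37 = 137438953472, k = 6
sin(theta) = sqrt(k/N) = 6.60724948e-06
theta = arcsin(sqrt(k/N)) = 6.60724948e-06 rad
P(j) reaches its first maximum when (2j+1)*theta is as close as possible to pi/2, i.e. j = round(pi/(4*theta) - 1/2).
pi/(4*theta) - 1/2 = 118868.6551
(For comparison, the common estimate pi/4 * sqrt(N/k) = 118869.1551; the exact maximiser is used here.)
Optimal iterations = 118869

118869


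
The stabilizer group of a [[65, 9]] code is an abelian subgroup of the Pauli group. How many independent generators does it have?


For an [[n,k]] stabilizer code:
Number of stabilizer generators = n - k
= 65 - 9
= 56

56


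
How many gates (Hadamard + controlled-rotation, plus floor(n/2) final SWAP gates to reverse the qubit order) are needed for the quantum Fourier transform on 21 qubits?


Hadamard gates: 21
Controlled rotations: n*(n-1)/2 = 21*20/2 = 210
SWAP gates: floor(n/2) = floor(21/2) = 10
Total = 21 + 210 + 10
= 241

241


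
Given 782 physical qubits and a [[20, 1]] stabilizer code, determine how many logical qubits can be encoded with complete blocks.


Each code block uses 20 physical qubits for 1 logical qubit(s).
Number of complete blocks = floor(782 / 20) = 39
Logical qubits = 39 * 1
= 39

39


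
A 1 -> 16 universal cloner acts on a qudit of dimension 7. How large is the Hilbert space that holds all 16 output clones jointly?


Output space = H^(tensor 16) where dim(H) = 7
dim = 7^16
= 49 (after 2 factors)
= 343 (after 3 factors)
= 2401 (after 4 factors)
= 16807 (after 5 factors)
= 117649 (after 6 factors)
= 823543 (after 7 factors)
= 5764801 (after 8 factors)
= 40353607 (after 9 factors)
= 282475249 (after 10 factors)
= 1977326743 (after 11 factors)
= 13841287201 (after 12 factors)
= 96889010407 (after 13 factors)
= 678223072849 (after 14 factors)
= 4747561509943 (after 15 factors)
= 33232930569601 (after 16 factors)
= 33232930569601

33232930569601


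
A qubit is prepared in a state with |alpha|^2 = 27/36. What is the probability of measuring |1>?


|alpha|^2 = 27/36 = 0.7500
|beta|^2 = 1 - 27/36 = 9/36 = 0.2500
P(|1>) = |beta|^2 = 0.2500

0.2500


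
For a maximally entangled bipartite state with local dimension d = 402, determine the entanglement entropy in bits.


For a maximally entangled state in d x d:
S = log2(d) = log2(402)
= 8.6511

8.6511


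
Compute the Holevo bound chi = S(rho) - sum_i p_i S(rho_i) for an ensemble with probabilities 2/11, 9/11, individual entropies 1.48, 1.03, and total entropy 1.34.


chi = S(rho) - sum_i p_i * S(rho_i)
Weighted entropy = 2/11 * 1.48 + 9/11 * 1.03
= 1.1118
chi = 1.34 - 1.1118
= 0.2282

0.2282


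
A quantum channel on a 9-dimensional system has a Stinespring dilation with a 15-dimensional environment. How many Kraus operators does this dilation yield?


Tracing out the environment in an orthonormal basis {|i>_E} gives Kraus operators K_i = <i|_E U |0>_E.
Number of Kraus operators = dim(H_env) = d_env
= 15

15


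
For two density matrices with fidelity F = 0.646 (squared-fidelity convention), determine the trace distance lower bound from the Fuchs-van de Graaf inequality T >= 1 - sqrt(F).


Fuchs-van de Graaf (squared-fidelity convention): 1 - sqrt(F) <= T <= sqrt(1 - F).
Lower bound: T >= 1 - sqrt(F)
sqrt(F) = sqrt(0.646) = 0.8037
T >= 1 - 0.8037
T >= 0.1963

0.1963


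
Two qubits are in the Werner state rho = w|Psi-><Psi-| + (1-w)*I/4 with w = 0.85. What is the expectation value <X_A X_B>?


|Psi-> = (|01> - |10>)/sqrt(2)
For the pure Bell state, <X_A X_B> = -1 (Bell-state Pauli correlator).
The maximally-mixed part I/4 has tr(I/4 * P tensor P) = 0 for any traceless Pauli P.
So <X_A X_B>_rho = w * (-1) + (1 - w) * 0
= 0.85 * (-1)
= -0.8500

-0.8500


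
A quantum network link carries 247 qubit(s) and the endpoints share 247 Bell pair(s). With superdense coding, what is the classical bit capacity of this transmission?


Superdense coding allows 2 classical bits per shared entangled pair.
247 pair(s) -> 2 * 247 = 494 classical bits

494


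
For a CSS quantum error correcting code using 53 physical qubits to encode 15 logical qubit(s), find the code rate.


Code rate R = k/n
= 15/53
= 0.2830

0.2830


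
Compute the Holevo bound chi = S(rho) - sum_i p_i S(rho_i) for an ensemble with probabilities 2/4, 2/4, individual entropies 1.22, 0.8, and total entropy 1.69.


chi = S(rho) - sum_i p_i * S(rho_i)
Weighted entropy = 2/4 * 1.22 + 2/4 * 0.8
= 1.0100
chi = 1.69 - 1.0100
= 0.6800

0.6800


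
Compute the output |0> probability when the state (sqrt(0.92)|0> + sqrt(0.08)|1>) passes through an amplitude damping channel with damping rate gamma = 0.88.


For amplitude damping with parameter gamma on state sqrt(a)|0> + sqrt(b)|1>:
alpha^2 = 0.92, beta^2 = 0.08
P(|0>) = alpha^2 + gamma * beta^2
= 0.92 + 0.88 * 0.08
= 0.92 + 0.0704
= 0.9904

0.9904


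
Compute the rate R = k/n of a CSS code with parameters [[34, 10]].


Code rate R = k/n
= 10/34
= 0.2941

0.2941


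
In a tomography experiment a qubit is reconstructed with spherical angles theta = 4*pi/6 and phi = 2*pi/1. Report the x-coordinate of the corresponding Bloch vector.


theta = 2.0944, phi = 6.2832
r_x = sin(theta)*cos(phi) = 0.8660 * 1.0000
r_x = 0.8660

0.8660


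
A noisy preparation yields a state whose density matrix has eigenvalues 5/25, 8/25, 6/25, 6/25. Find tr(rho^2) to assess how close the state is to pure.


tr(rho^2) = sum of eigenvalues squared
= (5/25)^2 + (8/25)^2 + (6/25)^2 + (6/25)^2
= (25 + 64 + 36 + 36) / 625
= 161/625
= 0.2576

0.2576


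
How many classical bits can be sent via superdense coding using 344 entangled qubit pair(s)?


Superdense coding allows 2 classical bits per shared entangled pair.
344 pair(s) -> 2 * 344 = 688 classical bits

688


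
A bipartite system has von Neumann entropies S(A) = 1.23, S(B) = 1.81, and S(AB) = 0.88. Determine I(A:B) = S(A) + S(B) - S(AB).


I(A:B) = S(A) + S(B) - S(AB)
= 1.23 + 1.81 - 0.88
= 2.1600

2.1600


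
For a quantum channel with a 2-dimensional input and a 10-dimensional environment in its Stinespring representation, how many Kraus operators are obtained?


Tracing out the environment in an orthonormal basis {|i>_E} gives Kraus operators K_i = <i|_E U |0>_E.
Number of Kraus operators = dim(H_env) = d_env
= 10

10


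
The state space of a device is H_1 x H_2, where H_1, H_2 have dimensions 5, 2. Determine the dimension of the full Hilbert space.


dim(H_1 x H_2) = 5 * 2
= 10

10


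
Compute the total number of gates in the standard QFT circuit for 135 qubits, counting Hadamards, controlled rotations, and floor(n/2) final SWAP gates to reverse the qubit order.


Hadamard gates: 135
Controlled rotations: n*(n-1)/2 = 135*134/2 = 9045
SWAP gates: floor(n/2) = floor(135/2) = 67
Total = 135 + 9045 + 67
= 9247

9247


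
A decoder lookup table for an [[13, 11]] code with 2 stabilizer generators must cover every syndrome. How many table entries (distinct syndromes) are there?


Each stabilizer generator gives a binary (+1 or -1) measurement outcome.
With 2 independent generators:
Total syndromes = 2^2
= 4

4


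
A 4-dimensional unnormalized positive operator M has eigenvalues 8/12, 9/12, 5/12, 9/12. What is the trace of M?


tr(M) = sum of eigenvalues
= 8/12 + 9/12 + 5/12 + 9/12
= 31/12
= 2.5833

2.5833


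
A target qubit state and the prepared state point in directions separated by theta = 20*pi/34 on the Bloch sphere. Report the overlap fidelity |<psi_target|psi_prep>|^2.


For states separated by angle theta on Bloch sphere:
F = cos^2(theta/2)
theta = 20*pi/34 = 1.8480
theta/2 = 0.9240
cos(theta/2) = 0.6026
F = 0.3632

0.3632


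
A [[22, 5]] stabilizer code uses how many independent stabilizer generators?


For an [[n,k]] stabilizer code:
Number of stabilizer generators = n - k
= 22 - 5
= 17

17


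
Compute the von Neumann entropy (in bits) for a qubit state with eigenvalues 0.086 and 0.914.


S = -p*log2(p) - (1-p)*log2(1-p)
p = 0.0860, 1-p = 0.9140
= -0.0860 * log2(0.0860) - 0.9140 * log2(0.9140)
= -(-0.3044) - (-0.1186)
= 0.4230

0.4230


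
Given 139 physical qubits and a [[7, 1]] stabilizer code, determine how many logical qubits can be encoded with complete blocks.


Each code block uses 7 physical qubits for 1 logical qubit(s).
Number of complete blocks = floor(139 / 7) = 19
Logical qubits = 19 * 1
= 19

19


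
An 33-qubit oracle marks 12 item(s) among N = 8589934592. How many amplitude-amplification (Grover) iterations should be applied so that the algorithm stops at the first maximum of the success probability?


After j Grover iterations the success probability is P(j) = sin^2((2j+1)*theta), where sin(theta) = sqrt(k/N).
N = 2^33 = 8589934592, k = 12
sin(theta) = sqrt(k/N) = 3.73762473e-05
theta = arcsin(sqrt(k/N)) = 3.73762473e-05 rad
P(j) reaches its first maximum when (2j+1)*theta is as close as possible to pi/2, i.e. j = round(pi/(4*theta) - 1/2).
pi/(4*theta) - 1/2 = 21012.7964
(For comparison, the common estimate pi/4 * sqrt(N/k) = 21013.2964; the exact maximiser is used here.)
Optimal iterations = 21013

21013


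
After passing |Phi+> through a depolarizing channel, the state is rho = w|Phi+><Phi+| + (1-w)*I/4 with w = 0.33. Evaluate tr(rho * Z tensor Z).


|Phi+> = (|00> + |11>)/sqrt(2)
For the pure Bell state, <Z_A Z_B> = +1 (Bell-state Pauli correlator).
The maximally-mixed part I/4 has tr(I/4 * P tensor P) = 0 for any traceless Pauli P.
So <Z_A Z_B>_rho = w * (+1) + (1 - w) * 0
= 0.33 * (+1)
= 0.3300

0.3300


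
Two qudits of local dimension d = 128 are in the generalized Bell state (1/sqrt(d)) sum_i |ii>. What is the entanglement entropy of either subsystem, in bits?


For a maximally entangled state in d x d:
S = log2(d) = log2(128)
= 7.0000

7.0000


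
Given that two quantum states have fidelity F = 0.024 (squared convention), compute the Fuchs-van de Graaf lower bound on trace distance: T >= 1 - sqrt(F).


Fuchs-van de Graaf (squared-fidelity convention): 1 - sqrt(F) <= T <= sqrt(1 - F).
Lower bound: T >= 1 - sqrt(F)
sqrt(F) = sqrt(0.024) = 0.1549
T >= 1 - 0.1549
T >= 0.8451

0.8451


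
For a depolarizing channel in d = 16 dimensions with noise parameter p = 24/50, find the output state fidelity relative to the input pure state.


F = (1-p) + p/d
= (1 - 0.4800) + 0.4800/16
= 0.5200 + 0.0300
= 0.5500

0.5500


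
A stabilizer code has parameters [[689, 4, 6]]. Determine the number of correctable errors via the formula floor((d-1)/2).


Code parameters: [[689, 4, 6]], distance d = 6.
Number of correctable errors = floor((d-1)/2)
= floor((6 - 1)/2)
= floor(5/2)
= 2

2


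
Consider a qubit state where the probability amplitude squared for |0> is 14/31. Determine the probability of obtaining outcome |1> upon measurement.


|alpha|^2 = 14/31 = 0.4516
|beta|^2 = 1 - 14/31 = 17/31 = 0.5484
P(|1>) = |beta|^2 = 0.5484

0.5484


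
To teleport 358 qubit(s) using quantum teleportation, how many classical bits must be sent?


Quantum teleportation requires 2 classical bits per qubit teleported.
358 qubit(s) -> 2 * 358 = 716 classical bits

716


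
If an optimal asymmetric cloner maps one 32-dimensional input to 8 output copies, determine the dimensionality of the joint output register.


Output space = H^(tensor 8) where dim(H) = 32
dim = 32^8
= 1024 (after 2 factors)
= 32768 (after 3 factors)
= 1048576 (after 4 factors)
= 33554432 (after 5 factors)
= 1073741824 (after 6 factors)
= 34359738368 (after 7 factors)
= 1099511627776 (after 8 factors)
= 1099511627776

1099511627776


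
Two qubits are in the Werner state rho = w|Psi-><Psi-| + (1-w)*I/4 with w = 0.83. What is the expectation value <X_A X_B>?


|Psi-> = (|01> - |10>)/sqrt(2)
For the pure Bell state, <X_A X_B> = -1 (Bell-state Pauli correlator).
The maximally-mixed part I/4 has tr(I/4 * P tensor P) = 0 for any traceless Pauli P.
So <X_A X_B>_rho = w * (-1) + (1 - w) * 0
= 0.83 * (-1)
= -0.8300

-0.8300


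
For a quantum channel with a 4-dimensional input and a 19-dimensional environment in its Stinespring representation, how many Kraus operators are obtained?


Tracing out the environment in an orthonormal basis {|i>_E} gives Kraus operators K_i = <i|_E U |0>_E.
Number of Kraus operators = dim(H_env) = d_env
= 19

19


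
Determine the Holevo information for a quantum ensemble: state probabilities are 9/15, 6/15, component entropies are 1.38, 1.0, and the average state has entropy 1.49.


chi = S(rho) - sum_i p_i * S(rho_i)
Weighted entropy = 9/15 * 1.38 + 6/15 * 1.0
= 1.2280
chi = 1.49 - 1.2280
= 0.2620

0.2620


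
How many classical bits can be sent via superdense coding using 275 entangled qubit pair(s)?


Superdense coding allows 2 classical bits per shared entangled pair.
275 pair(s) -> 2 * 275 = 550 classical bits

550


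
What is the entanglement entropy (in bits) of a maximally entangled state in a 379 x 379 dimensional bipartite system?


For a maximally entangled state in d x d:
S = log2(d) = log2(379)
= 8.5661

8.5661


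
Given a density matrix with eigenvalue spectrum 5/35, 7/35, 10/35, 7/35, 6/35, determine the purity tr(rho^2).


tr(rho^2) = sum of eigenvalues squared
= (5/35)^2 + (7/35)^2 + (10/35)^2 + (7/35)^2 + (6/35)^2
= (25 + 49 + 100 + 49 + 36) / 1225
= 259/1225
= 0.2114

0.2114


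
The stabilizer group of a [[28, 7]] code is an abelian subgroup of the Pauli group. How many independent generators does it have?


For an [[n,k]] stabilizer code:
Number of stabilizer generators = n - k
= 28 - 7
= 21

21


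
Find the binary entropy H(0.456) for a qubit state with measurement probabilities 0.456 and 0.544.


S = -p*log2(p) - (1-p)*log2(1-p)
p = 0.4560, 1-p = 0.5440
= -0.4560 * log2(0.4560) - 0.5440 * log2(0.5440)
= -(-0.5166) - (-0.4778)
= 0.9944

0.9944


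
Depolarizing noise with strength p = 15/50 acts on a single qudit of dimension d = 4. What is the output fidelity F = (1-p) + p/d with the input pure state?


F = (1-p) + p/d
= (1 - 0.3000) + 0.3000/4
= 0.7000 + 0.0750
= 0.7750

0.7750


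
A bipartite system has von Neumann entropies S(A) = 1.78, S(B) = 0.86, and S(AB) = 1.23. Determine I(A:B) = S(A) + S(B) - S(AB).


I(A:B) = S(A) + S(B) - S(AB)
= 1.78 + 0.86 - 1.23
= 1.4100

1.4100


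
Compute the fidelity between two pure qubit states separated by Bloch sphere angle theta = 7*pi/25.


For states separated by angle theta on Bloch sphere:
F = cos^2(theta/2)
theta = 7*pi/25 = 0.8796
theta/2 = 0.4398
cos(theta/2) = 0.9048
F = 0.8187

0.8187


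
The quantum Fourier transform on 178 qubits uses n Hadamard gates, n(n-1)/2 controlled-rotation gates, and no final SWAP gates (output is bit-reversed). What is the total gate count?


Hadamard gates: 178
Controlled rotations: n*(n-1)/2 = 178*177/2 = 15753
SWAP gates: 0 (omitted)
Total = 178 + 15753
= 15931

15931


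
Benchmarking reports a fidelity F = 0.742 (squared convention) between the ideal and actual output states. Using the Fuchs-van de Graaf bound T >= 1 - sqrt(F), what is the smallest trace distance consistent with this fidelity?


Fuchs-van de Graaf (squared-fidelity convention): 1 - sqrt(F) <= T <= sqrt(1 - F).
Lower bound: T >= 1 - sqrt(F)
sqrt(F) = sqrt(0.742) = 0.8614
T >= 1 - 0.8614
T >= 0.1386

0.1386


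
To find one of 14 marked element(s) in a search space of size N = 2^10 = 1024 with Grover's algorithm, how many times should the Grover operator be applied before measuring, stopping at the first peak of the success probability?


After j Grover iterations the success probability is P(j) = sin^2((2j+1)*theta), where sin(theta) = sqrt(k/N).
N = 2^10 = 1024, k = 14
sin(theta) = sqrt(k/N) = 0.1169267933
theta = arcsin(sqrt(k/N)) = 0.1171948808 rad
P(j) reaches its first maximum when (2j+1)*theta is as close as possible to pi/2, i.e. j = round(pi/(4*theta) - 1/2).
pi/(4*theta) - 1/2 = 6.2016
(For comparison, the common estimate pi/4 * sqrt(N/k) = 6.7170; the exact maximiser is used here.)
Optimal iterations = 6

6


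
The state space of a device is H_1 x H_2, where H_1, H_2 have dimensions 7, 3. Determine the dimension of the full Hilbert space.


dim(H_1 x H_2) = 7 * 3
= 21

21


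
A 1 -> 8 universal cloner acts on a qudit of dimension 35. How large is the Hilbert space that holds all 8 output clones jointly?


Output space = H^(tensor 8) where dim(H) = 35
dim = 35^8
= 1225 (after 2 factors)
= 42875 (after 3 factors)
= 1500625 (after 4 factors)
= 52521875 (after 5 factors)
= 1838265625 (after 6 factors)
= 64339296875 (after 7 factors)
= 2251875390625 (after 8 factors)
= 2251875390625

2251875390625


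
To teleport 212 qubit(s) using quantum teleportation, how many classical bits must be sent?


Quantum teleportation requires 2 classical bits per qubit teleported.
212 qubit(s) -> 2 * 212 = 424 classical bits

424


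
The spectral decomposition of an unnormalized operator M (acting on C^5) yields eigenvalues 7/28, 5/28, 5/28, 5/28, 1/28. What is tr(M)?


tr(M) = sum of eigenvalues
= 7/28 + 5/28 + 5/28 + 5/28 + 1/28
= 23/28
= 0.8214

0.8214


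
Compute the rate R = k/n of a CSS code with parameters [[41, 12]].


Code rate R = k/n
= 12/41
= 0.2927

0.2927


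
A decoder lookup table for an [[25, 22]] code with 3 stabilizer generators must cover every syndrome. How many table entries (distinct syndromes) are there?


Each stabilizer generator gives a binary (+1 or -1) measurement outcome.
With 3 independent generators:
Total syndromes = 2^3
= 8

8


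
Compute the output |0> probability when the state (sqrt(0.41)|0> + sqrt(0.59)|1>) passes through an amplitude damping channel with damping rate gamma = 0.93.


For amplitude damping with parameter gamma on state sqrt(a)|0> + sqrt(b)|1>:
alpha^2 = 0.41, beta^2 = 0.59
P(|0>) = alpha^2 + gamma * beta^2
= 0.41 + 0.93 * 0.59
= 0.41 + 0.5487
= 0.9587

0.9587


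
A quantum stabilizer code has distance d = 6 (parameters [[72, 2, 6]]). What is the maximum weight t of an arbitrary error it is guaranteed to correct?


Code parameters: [[72, 2, 6]], distance d = 6.
Number of correctable errors = floor((d-1)/2)
= floor((6 - 1)/2)
= floor(5/2)
= 2

2


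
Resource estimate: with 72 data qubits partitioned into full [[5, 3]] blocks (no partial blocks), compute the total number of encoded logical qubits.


Each code block uses 5 physical qubits for 3 logical qubit(s).
Number of complete blocks = floor(72 / 5) = 14
Logical qubits = 14 * 3
= 42

42


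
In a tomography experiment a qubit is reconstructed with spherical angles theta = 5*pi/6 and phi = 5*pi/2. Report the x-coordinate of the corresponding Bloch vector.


theta = 2.6180, phi = 7.8540
r_x = sin(theta)*cos(phi) = 0.5000 * 0.0000
r_x = 0.0000

0.0000


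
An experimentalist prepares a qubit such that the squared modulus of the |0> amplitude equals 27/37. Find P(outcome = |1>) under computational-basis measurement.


|alpha|^2 = 27/37 = 0.7297
|beta|^2 = 1 - 27/37 = 10/37 = 0.2703
P(|1>) = |beta|^2 = 0.2703

0.2703


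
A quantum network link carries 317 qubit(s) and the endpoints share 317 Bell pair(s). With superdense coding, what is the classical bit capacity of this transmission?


Superdense coding allows 2 classical bits per shared entangled pair.
317 pair(s) -> 2 * 317 = 634 classical bits

634


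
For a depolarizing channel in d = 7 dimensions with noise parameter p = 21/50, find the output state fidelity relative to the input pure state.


F = (1-p) + p/d
= (1 - 0.4200) + 0.4200/7
= 0.5800 + 0.0600
= 0.6400

0.6400


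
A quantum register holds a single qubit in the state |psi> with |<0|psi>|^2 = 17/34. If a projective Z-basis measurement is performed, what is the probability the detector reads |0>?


|alpha|^2 = 17/34 = 0.5000
|beta|^2 = 1 - 17/34 = 17/34 = 0.5000
P(|0>) = |alpha|^2 = 0.5000

0.5000


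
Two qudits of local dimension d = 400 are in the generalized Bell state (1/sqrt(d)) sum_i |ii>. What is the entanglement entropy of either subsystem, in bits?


For a maximally entangled state in d x d:
S = log2(d) = log2(400)
= 8.6439

8.6439


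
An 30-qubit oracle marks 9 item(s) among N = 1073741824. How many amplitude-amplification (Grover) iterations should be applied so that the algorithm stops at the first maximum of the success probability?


After j Grover iterations the success probability is P(j) = sin^2((2j+1)*theta), where sin(theta) = sqrt(k/N).
N = 2^30 = 1073741824, k = 9
sin(theta) = sqrt(k/N) = 9.155273438e-05
theta = arcsin(sqrt(k/N)) = 9.15527345e-05 rad
P(j) reaches its first maximum when (2j+1)*theta is as close as possible to pi/2, i.e. j = round(pi/(4*theta) - 1/2).
pi/(4*theta) - 1/2 = 8578.1423
(For comparison, the common estimate pi/4 * sqrt(N/k) = 8578.6423; the exact maximiser is used here.)
Optimal iterations = 8578

8578


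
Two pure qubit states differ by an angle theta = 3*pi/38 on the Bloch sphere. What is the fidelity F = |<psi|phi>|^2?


For states separated by angle theta on Bloch sphere:
F = cos^2(theta/2)
theta = 3*pi/38 = 0.2480
theta/2 = 0.1240
cos(theta/2) = 0.9923
F = 0.9847

0.9847


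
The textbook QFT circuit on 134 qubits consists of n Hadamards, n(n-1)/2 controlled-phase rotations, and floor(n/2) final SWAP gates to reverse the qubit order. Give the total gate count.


Hadamard gates: 134
Controlled rotations: n*(n-1)/2 = 134*133/2 = 8911
SWAP gates: floor(n/2) = floor(134/2) = 67
Total = 134 + 8911 + 67
= 9112

9112


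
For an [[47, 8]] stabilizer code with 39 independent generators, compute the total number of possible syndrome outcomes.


Each stabilizer generator gives a binary (+1 or -1) measurement outcome.
With 39 independent generators:
Total syndromes = 2^39
= 549755813888

549755813888


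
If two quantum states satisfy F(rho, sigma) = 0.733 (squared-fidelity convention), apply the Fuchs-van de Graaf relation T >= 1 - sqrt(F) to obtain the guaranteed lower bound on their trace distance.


Fuchs-van de Graaf (squared-fidelity convention): 1 - sqrt(F) <= T <= sqrt(1 - F).
Lower bound: T >= 1 - sqrt(F)
sqrt(F) = sqrt(0.733) = 0.8562
T >= 1 - 0.8562
T >= 0.1438

0.1438


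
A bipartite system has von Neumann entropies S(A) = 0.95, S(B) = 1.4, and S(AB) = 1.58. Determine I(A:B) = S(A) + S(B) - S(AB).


I(A:B) = S(A) + S(B) - S(AB)
= 0.95 + 1.4 - 1.58
= 0.7700

0.7700


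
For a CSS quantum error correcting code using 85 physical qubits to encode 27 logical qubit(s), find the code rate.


Code rate R = k/n
= 27/85
= 0.3176

0.3176


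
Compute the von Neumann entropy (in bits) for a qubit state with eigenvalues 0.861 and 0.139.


S = -p*log2(p) - (1-p)*log2(1-p)
p = 0.8610, 1-p = 0.1390
= -0.8610 * log2(0.8610) - 0.1390 * log2(0.1390)
= -(-0.1859) - (-0.3957)
= 0.5816

0.5816


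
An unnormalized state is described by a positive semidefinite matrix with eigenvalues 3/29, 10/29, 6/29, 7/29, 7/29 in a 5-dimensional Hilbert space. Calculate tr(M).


tr(M) = sum of eigenvalues
= 3/29 + 10/29 + 6/29 + 7/29 + 7/29
= 33/29
= 1.1379

1.1379


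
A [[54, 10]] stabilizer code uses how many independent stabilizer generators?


For an [[n,k]] stabilizer code:
Number of stabilizer generators = n - k
= 54 - 10
= 44

44


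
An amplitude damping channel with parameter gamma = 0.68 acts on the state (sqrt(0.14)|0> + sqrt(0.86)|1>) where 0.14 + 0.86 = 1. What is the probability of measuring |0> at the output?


For amplitude damping with parameter gamma on state sqrt(a)|0> + sqrt(b)|1>:
alpha^2 = 0.14, beta^2 = 0.86
P(|0>) = alpha^2 + gamma * beta^2
= 0.14 + 0.68 * 0.86
= 0.14 + 0.5848
= 0.7248

0.7248


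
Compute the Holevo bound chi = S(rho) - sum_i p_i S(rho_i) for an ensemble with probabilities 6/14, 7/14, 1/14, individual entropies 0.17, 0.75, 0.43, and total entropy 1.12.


chi = S(rho) - sum_i p_i * S(rho_i)
Weighted entropy = 6/14 * 0.17 + 7/14 * 0.75 + 1/14 * 0.43
= 0.4786
chi = 1.12 - 0.4786
= 0.6414

0.6414


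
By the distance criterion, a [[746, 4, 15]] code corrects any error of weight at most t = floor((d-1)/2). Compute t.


Code parameters: [[746, 4, 15]], distance d = 15.
Number of correctable errors = floor((d-1)/2)
= floor((15 - 1)/2)
= floor(14/2)
= 7

7


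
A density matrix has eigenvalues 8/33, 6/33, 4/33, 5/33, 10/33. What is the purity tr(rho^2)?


tr(rho^2) = sum of eigenvalues squared
= (8/33)^2 + (6/33)^2 + (4/33)^2 + (5/33)^2 + (10/33)^2
= (64 + 36 + 16 + 25 + 100) / 1089
= 241/1089
= 0.2213

0.2213


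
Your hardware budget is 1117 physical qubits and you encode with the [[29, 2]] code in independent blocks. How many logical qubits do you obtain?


Each code block uses 29 physical qubits for 2 logical qubit(s).
Number of complete blocks = floor(1117 / 29) = 38
Logical qubits = 38 * 2
= 76

76


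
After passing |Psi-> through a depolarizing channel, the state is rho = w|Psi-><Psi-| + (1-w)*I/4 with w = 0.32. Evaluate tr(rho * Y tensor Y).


|Psi-> = (|01> - |10>)/sqrt(2)
For the pure Bell state, <Y_A Y_B> = -1 (Bell-state Pauli correlator).
The maximally-mixed part I/4 has tr(I/4 * P tensor P) = 0 for any traceless Pauli P.
So <Y_A Y_B>_rho = w * (-1) + (1 - w) * 0
= 0.32 * (-1)
= -0.3200

-0.3200


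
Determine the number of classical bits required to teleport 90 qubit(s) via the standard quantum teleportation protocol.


Quantum teleportation requires 2 classical bits per qubit teleported.
90 qubit(s) -> 2 * 90 = 180 classical bits

180


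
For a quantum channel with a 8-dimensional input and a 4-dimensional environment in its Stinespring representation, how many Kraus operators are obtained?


Tracing out the environment in an orthonormal basis {|i>_E} gives Kraus operators K_i = <i|_E U |0>_E.
Number of Kraus operators = dim(H_env) = d_env
= 4

4


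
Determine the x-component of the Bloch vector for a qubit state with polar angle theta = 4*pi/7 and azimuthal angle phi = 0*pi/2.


theta = 1.7952, phi = 0.0000
r_x = sin(theta)*cos(phi) = 0.9749 * 1.0000
r_x = 0.9749

0.9749


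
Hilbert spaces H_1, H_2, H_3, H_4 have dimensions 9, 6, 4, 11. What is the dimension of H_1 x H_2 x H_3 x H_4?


dim(H_1 x H_2 x H_3 x H_4) = 9 * 6 * 4 * 11
= 54 * 4 * 11
= 216 * 11
= 2376

2376


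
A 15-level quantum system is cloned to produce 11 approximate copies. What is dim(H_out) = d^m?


Output space = H^(tensor 11) where dim(H) = 15
dim = 15^11
= 225 (after 2 factors)
= 3375 (after 3 factors)
= 50625 (after 4 factors)
= 759375 (after 5 factors)
= 11390625 (after 6 factors)
= 170859375 (after 7 factors)
= 2562890625 (after 8 factors)
= 38443359375 (after 9 factors)
= 576650390625 (after 10 factors)
= 8649755859375 (after 11 factors)
= 8649755859375

8649755859375


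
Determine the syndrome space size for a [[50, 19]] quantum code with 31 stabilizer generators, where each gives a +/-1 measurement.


Each stabilizer generator gives a binary (+1 or -1) measurement outcome.
With 31 independent generators:
Total syndromes = 2^31
= 2147483648

2147483648


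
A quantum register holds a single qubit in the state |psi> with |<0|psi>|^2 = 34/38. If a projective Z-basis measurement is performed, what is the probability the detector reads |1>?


|alpha|^2 = 34/38 = 0.8947
|beta|^2 = 1 - 34/38 = 4/38 = 0.1053
P(|1>) = |beta|^2 = 0.1053

0.1053


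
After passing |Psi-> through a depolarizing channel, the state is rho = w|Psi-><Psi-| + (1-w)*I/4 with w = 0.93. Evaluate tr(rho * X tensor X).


|Psi-> = (|01> - |10>)/sqrt(2)
For the pure Bell state, <X_A X_B> = -1 (Bell-state Pauli correlator).
The maximally-mixed part I/4 has tr(I/4 * P tensor P) = 0 for any traceless Pauli P.
So <X_A X_B>_rho = w * (-1) + (1 - w) * 0
= 0.93 * (-1)
= -0.9300

-0.9300


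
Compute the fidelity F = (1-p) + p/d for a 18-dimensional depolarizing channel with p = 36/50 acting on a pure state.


F = (1-p) + p/d
= (1 - 0.7200) + 0.7200/18
= 0.2800 + 0.0400
= 0.3200

0.3200


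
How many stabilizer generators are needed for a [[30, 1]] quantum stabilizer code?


For an [[n,k]] stabilizer code:
Number of stabilizer generators = n - k
= 30 - 1
= 29

29


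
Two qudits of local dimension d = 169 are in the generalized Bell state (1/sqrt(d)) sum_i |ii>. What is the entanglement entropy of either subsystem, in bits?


For a maximally entangled state in d x d:
S = log2(d) = log2(169)
= 7.4009

7.4009


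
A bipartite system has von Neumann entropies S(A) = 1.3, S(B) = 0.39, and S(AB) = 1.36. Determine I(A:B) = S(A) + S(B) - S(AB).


I(A:B) = S(A) + S(B) - S(AB)
= 1.3 + 0.39 - 1.36
= 0.3300

0.3300


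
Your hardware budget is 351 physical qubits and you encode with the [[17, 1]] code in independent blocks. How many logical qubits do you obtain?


Each code block uses 17 physical qubits for 1 logical qubit(s).
Number of complete blocks = floor(351 / 17) = 20
Logical qubits = 20 * 1
= 20

20


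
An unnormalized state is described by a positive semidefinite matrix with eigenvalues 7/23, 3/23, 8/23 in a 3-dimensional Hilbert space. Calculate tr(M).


tr(M) = sum of eigenvalues
= 7/23 + 3/23 + 8/23
= 18/23
= 0.7826

0.7826


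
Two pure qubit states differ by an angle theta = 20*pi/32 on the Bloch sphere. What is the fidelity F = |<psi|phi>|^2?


For states separated by angle theta on Bloch sphere:
F = cos^2(theta/2)
theta = 20*pi/32 = 1.9635
theta/2 = 0.9817
cos(theta/2) = 0.5556
F = 0.3087

0.3087


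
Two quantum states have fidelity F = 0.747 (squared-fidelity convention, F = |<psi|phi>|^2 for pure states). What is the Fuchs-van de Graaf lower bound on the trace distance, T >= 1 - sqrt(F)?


Fuchs-van de Graaf (squared-fidelity convention): 1 - sqrt(F) <= T <= sqrt(1 - F).
Lower bound: T >= 1 - sqrt(F)
sqrt(F) = sqrt(0.747) = 0.8643
T >= 1 - 0.8643
T >= 0.1357

0.1357


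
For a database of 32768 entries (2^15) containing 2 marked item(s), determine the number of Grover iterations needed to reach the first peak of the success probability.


After j Grover iterations the success probability is P(j) = sin^2((2j+1)*theta), where sin(theta) = sqrt(k/N).
N = 2^15 = 32768, k = 2
sin(theta) = sqrt(k/N) = 0.0078125
theta = arcsin(sqrt(k/N)) = 0.007812579475 rad
P(j) reaches its first maximum when (2j+1)*theta is as close as possible to pi/2, i.e. j = round(pi/(4*theta) - 1/2).
pi/(4*theta) - 1/2 = 100.0299
(For comparison, the common estimate pi/4 * sqrt(N/k) = 100.5310; the exact maximiser is used here.)
Optimal iterations = 100

100


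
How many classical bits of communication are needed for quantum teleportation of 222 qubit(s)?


Quantum teleportation requires 2 classical bits per qubit teleported.
222 qubit(s) -> 2 * 222 = 444 classical bits

444


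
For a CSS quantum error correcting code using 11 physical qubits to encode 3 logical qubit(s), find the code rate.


Code rate R = k/n
= 3/11
= 0.2727

0.2727


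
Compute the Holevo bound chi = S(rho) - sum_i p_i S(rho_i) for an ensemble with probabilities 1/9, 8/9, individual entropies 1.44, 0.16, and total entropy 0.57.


chi = S(rho) - sum_i p_i * S(rho_i)
Weighted entropy = 1/9 * 1.44 + 8/9 * 0.16
= 0.3022
chi = 0.57 - 0.3022
= 0.2678

0.2678


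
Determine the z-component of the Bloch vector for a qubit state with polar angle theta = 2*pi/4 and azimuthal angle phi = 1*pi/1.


theta = 1.5708, phi = 3.1416
r_z = cos(theta) = 0.0000

0.0000


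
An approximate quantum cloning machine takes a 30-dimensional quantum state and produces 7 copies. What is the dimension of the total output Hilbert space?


Output space = H^(tensor 7) where dim(H) = 30
dim = 30^7
= 900 (after 2 factors)
= 27000 (after 3 factors)
= 810000 (after 4 factors)
= 24300000 (after 5 factors)
= 729000000 (after 6 factors)
= 21870000000 (after 7 factors)
= 21870000000

21870000000


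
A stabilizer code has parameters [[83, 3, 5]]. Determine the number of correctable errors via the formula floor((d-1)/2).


Code parameters: [[83, 3, 5]], distance d = 5.
Number of correctable errors = floor((d-1)/2)
= floor((5 - 1)/2)
= floor(4/2)
= 2

2


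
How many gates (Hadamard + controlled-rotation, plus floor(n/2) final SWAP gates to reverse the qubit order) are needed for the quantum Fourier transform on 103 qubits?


Hadamard gates: 103
Controlled rotations: n*(n-1)/2 = 103*102/2 = 5253
SWAP gates: floor(n/2) = floor(103/2) = 51
Total = 103 + 5253 + 51
= 5407

5407


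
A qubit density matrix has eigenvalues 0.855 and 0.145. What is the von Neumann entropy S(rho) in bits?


S = -p*log2(p) - (1-p)*log2(1-p)
p = 0.8550, 1-p = 0.1450
= -0.8550 * log2(0.8550) - 0.1450 * log2(0.1450)
= -(-0.1932) - (-0.4040)
= 0.5972

0.5972


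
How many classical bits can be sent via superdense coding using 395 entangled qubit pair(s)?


Superdense coding allows 2 classical bits per shared entangled pair.
395 pair(s) -> 2 * 395 = 790 classical bits

790


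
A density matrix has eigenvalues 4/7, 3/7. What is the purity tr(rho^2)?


tr(rho^2) = sum of eigenvalues squared
= (4/7)^2 + (3/7)^2
= (16 + 9) / 49
= 25/49
= 0.5102

0.5102


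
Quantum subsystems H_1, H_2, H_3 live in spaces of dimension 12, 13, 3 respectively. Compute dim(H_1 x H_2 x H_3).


dim(H_1 x H_2 x H_3) = 12 * 13 * 3
= 156 * 3
= 468

468


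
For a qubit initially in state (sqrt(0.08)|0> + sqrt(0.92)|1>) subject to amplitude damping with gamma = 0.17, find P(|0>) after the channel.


For amplitude damping with parameter gamma on state sqrt(a)|0> + sqrt(b)|1>:
alpha^2 = 0.08, beta^2 = 0.92
P(|0>) = alpha^2 + gamma * beta^2
= 0.08 + 0.17 * 0.92
= 0.08 + 0.1564
= 0.2364

0.2364
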